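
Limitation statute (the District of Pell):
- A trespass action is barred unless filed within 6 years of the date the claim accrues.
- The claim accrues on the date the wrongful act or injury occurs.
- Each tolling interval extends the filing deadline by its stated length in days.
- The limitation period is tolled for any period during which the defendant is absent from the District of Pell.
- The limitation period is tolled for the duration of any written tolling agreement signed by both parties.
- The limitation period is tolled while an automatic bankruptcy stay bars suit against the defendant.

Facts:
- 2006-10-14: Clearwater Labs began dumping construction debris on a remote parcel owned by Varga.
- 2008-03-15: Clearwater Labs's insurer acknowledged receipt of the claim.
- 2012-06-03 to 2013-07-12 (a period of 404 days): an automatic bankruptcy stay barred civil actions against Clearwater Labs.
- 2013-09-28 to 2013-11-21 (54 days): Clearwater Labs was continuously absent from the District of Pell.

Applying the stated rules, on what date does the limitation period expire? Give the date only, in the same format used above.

2014-01-15

The claim accrued on 2006-10-14, the date of the act.
6 years from 2006-10-14 is 2012-10-14.
Because the automatic bankruptcy stay ran from 2012-06-03 to 2013-07-12, the deadline is extended by 404 days to 2013-11-22.
The defendant's absence from the jurisdiction from 2013-09-28 to 2013-11-21 tolled the period for 54 days, extending the deadline to 2014-01-15.
None of the other events listed affects the running of the period under the stated rules.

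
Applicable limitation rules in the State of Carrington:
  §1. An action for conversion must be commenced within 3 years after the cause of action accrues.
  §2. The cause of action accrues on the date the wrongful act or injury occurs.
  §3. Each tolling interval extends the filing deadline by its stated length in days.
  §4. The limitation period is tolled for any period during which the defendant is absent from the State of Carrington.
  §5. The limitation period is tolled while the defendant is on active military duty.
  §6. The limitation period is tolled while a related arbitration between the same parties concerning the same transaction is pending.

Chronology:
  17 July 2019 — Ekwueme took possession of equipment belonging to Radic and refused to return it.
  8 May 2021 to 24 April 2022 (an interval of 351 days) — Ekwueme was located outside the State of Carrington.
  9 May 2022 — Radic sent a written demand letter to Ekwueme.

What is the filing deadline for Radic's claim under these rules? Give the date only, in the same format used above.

3 July 2023

The cause of action accrued on 17 July 2019, the date of the act.
Adding the 3 years base period to 17 July 2019 gives a deadline of 17 July 2022, before any tolling.
Because the defendant's absence from the jurisdiction ran from 8 May 2021 to 24 April 2022, the deadline is extended by 351 days to 3 July 2023.
None of the other events listed affects the running of the period under the stated rules.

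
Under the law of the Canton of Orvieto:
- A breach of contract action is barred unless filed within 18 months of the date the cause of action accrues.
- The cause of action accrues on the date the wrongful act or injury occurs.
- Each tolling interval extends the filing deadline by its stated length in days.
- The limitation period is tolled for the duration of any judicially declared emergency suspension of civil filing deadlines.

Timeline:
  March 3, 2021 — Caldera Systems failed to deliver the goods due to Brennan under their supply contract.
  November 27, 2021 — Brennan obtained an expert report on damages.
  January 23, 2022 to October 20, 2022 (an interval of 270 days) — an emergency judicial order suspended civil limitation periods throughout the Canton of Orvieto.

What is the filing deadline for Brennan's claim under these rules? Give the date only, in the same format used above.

The claim accrued on March 3, 2021, when the wrongful act occurred.
18 months from March 3, 2021 is September 3, 2022.
The emergency suspension of filing deadlines from January 23, 2022 to October 20, 2022 tolled the period for 270 days, extending the deadline to May 31, 2023.
Nothing else in the chronology tolls or restarts the period.

May 31, 2023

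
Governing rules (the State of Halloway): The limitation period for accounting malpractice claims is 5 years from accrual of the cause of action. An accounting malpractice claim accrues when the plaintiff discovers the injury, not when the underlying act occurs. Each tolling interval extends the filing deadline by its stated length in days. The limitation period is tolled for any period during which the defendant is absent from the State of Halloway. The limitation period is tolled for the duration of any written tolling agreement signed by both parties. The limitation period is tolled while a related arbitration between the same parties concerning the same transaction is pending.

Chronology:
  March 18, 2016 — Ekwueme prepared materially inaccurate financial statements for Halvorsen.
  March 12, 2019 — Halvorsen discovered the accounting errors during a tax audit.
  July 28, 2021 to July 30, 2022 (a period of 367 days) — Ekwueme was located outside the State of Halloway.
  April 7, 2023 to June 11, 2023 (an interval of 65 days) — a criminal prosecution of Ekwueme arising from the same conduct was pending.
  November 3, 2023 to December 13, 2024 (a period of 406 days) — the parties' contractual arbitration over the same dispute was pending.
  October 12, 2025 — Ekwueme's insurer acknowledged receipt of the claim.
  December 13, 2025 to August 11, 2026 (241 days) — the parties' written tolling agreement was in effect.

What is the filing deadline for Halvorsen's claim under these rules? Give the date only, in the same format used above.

The claim did not accrue until Halvorsen discovered the injury on March 12, 2019; the March 18, 2016 act date does not start the clock under the stated rule.
Adding the 5 years base period to March 12, 2019 gives a deadline of March 12, 2024, before any tolling.
The defendant's absence from the jurisdiction from July 28, 2021 to July 30, 2022 tolled the period for 367 days, extending the deadline to March 14, 2025.
Because the pending related arbitration ran from November 3, 2023 to December 13, 2024, the deadline is extended by 406 days to April 24, 2026.
The written tolling agreement from December 13, 2025 to August 11, 2026 tolled the period for 241 days, extending the deadline to December 21, 2026.
The pending criminal prosecution from April 7, 2023 to June 11, 2023 does not toll the period, because no stated rule makes a criminal prosecution a tolling event.
None of the other events listed affects the running of the period under the stated rules.

December 21, 2026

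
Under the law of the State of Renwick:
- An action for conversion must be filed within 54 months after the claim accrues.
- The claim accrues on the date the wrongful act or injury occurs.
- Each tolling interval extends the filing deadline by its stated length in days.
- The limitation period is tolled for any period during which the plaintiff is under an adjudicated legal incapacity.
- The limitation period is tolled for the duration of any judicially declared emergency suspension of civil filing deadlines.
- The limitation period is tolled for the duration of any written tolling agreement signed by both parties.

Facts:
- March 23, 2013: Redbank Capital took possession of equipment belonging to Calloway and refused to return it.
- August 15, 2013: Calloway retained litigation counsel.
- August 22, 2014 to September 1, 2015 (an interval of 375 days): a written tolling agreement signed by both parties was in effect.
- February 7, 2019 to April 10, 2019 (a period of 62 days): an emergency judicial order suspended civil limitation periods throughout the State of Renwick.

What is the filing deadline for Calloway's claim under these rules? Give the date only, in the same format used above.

The limitation period began to run on March 23, 2013.
54 months from March 23, 2013 is September 23, 2017.
Because the written tolling agreement ran from August 22, 2014 to September 1, 2015, the deadline is extended by 375 days to October 3, 2018.
The emergency suspension of filing deadlines from February 7, 2019 to April 10, 2019 began after the period had already run on October 3, 2018, so it has no tolling effect.
Nothing else in the chronology tolls or restarts the period.

October 3, 2018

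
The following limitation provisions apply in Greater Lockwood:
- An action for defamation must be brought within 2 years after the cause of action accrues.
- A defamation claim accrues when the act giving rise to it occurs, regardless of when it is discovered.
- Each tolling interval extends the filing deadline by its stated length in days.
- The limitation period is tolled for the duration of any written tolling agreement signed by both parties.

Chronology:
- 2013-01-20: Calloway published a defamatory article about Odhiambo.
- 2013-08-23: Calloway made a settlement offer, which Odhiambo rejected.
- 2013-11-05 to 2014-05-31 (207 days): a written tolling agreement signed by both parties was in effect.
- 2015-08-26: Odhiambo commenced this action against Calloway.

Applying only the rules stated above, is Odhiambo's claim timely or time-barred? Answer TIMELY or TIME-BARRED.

The claim accrued on 2013-01-20, when the wrongful act occurred.
The untolled deadline — 2 years after 2013-01-20 — is 2015-01-20.
The period was tolled for 207 days by the written tolling agreement (2013-11-05 to 2014-05-31), pushing the deadline to 2015-08-15.
Nothing else in the chronology tolls or restarts the period.
Odhiambo filed on 2015-08-26, after the 2015-08-15 deadline, so the action is time-barred.

TIME-BARRED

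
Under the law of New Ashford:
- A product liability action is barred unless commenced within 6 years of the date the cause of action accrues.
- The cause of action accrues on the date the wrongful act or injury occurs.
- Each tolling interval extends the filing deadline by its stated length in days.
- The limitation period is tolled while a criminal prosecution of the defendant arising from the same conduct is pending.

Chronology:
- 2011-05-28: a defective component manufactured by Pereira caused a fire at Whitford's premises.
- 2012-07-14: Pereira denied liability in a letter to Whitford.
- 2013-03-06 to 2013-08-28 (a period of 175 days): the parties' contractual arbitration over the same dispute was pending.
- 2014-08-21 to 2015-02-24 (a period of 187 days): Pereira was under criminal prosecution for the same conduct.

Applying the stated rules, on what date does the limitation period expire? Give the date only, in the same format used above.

2017-12-01

The limitation period began to run on 2011-05-28.
6 years from 2011-05-28 is 2017-05-28.
The period was tolled for 187 days by the pending criminal prosecution (2014-08-21 to 2015-02-24), pushing the deadline to 2017-12-01.
Although a pending arbitration ran from 2013-03-06 to 2013-08-28, the stated rules do not make that a tolling event, so it is disregarded.
Nothing else in the chronology tolls or restarts the period.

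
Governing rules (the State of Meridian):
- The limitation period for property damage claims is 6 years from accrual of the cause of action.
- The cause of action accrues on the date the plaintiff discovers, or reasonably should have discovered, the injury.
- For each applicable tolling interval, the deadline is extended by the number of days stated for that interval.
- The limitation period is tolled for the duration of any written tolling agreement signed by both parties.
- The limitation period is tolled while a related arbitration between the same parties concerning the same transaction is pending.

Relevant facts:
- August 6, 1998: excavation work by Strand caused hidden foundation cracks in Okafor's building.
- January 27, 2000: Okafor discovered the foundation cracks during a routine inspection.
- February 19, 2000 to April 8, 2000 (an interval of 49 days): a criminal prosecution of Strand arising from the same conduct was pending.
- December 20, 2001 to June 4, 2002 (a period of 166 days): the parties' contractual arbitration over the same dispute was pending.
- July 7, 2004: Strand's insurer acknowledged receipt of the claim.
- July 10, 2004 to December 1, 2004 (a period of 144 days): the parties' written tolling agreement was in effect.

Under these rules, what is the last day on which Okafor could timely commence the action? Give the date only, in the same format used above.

December 3, 2006

Under the discovery rule, the claim accrued on January 27, 2000, when Okafor discovered the injury — not on the August 6, 1998 date of the underlying act.
Adding the 6 years base period to January 27, 2000 gives a deadline of January 27, 2006, before any tolling.
The pending related arbitration from December 20, 2001 to June 4, 2002 tolled the period for 166 days, extending the deadline to July 12, 2006.
The period was tolled for 144 days by the written tolling agreement (July 10, 2004 to December 1, 2004), pushing the deadline to December 3, 2006.
No stated provision tolls the period for a criminal prosecution, so the interval from February 19, 2000 to April 8, 2000 has no effect on the deadline.
None of the other events listed affects the running of the period under the stated rules.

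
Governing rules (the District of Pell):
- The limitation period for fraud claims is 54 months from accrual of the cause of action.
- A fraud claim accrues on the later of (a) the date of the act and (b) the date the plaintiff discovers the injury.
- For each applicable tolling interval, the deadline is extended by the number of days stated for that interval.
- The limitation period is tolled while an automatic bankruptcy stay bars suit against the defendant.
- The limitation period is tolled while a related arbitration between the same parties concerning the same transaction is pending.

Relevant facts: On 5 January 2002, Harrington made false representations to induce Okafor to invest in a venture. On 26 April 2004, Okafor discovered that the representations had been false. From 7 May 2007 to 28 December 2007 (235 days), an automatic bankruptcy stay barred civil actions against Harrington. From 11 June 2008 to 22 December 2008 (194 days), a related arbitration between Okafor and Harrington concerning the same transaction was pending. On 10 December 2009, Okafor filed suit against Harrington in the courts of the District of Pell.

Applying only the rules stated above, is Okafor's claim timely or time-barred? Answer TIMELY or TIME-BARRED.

Taking the later of the act (5 January 2002) and discovery (26 April 2004), the claim accrued on 26 April 2004.
54 months from 26 April 2004 is 26 October 2008.
The period was tolled for 235 days by the automatic bankruptcy stay (7 May 2007 to 28 December 2007), pushing the deadline to 18 June 2009.
The period was tolled for 194 days by the pending related arbitration (11 June 2008 to 22 December 2008), pushing the deadline to 29 December 2009.
Okafor filed on 10 December 2009, before the 29 December 2009 deadline, so the action is timely.

TIMELY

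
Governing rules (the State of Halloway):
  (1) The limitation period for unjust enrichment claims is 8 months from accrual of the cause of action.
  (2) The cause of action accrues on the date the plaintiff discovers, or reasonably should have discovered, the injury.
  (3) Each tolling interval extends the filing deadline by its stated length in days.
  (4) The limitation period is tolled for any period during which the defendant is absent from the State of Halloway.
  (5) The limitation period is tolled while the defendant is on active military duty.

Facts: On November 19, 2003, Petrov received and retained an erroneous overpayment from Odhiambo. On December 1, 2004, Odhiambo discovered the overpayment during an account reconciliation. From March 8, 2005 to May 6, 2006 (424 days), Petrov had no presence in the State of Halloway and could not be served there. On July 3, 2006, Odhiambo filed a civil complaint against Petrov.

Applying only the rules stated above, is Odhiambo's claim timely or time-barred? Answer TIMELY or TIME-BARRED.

TIMELY

The claim did not accrue until Odhiambo discovered the injury on December 1, 2004; the November 19, 2003 act date does not start the clock under the stated rule.
Adding the 8 months base period to December 1, 2004 gives a deadline of August 1, 2005, before any tolling.
Because the defendant's absence from the jurisdiction ran from March 8, 2005 to May 6, 2006, the deadline is extended by 424 days to September 29, 2006.
The July 3, 2006 filing precedes the September 29, 2006 deadline; the claim is timely.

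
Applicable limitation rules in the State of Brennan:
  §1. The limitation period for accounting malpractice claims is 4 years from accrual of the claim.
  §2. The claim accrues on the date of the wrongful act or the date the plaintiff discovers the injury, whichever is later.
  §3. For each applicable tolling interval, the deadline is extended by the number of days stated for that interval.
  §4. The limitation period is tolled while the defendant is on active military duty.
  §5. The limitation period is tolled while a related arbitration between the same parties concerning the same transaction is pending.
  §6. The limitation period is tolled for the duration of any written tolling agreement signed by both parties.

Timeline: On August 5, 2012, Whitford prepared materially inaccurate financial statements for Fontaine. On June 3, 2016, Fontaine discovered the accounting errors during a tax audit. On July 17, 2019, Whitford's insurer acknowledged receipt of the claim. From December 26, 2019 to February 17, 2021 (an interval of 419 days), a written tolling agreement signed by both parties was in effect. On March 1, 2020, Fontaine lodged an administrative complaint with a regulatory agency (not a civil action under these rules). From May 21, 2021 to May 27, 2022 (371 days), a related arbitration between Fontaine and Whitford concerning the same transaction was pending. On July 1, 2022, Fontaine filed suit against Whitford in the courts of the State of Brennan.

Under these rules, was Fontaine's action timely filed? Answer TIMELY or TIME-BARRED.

TIMELY

The claim accrued on June 3, 2016 — the later of the August 5, 2012 act and the June 3, 2016 discovery.
Adding the 4 years base period to June 3, 2016 gives a deadline of June 3, 2020, before any tolling.
The written tolling agreement from December 26, 2019 to February 17, 2021 tolled the period for 419 days, extending the deadline to July 27, 2021.
The pending related arbitration from May 21, 2021 to May 27, 2022 tolled the period for 371 days, extending the deadline to August 2, 2022.
The other events in the timeline have no effect on the limitation period under the stated rules.
The July 1, 2022 filing precedes the August 2, 2022 deadline; the claim is timely.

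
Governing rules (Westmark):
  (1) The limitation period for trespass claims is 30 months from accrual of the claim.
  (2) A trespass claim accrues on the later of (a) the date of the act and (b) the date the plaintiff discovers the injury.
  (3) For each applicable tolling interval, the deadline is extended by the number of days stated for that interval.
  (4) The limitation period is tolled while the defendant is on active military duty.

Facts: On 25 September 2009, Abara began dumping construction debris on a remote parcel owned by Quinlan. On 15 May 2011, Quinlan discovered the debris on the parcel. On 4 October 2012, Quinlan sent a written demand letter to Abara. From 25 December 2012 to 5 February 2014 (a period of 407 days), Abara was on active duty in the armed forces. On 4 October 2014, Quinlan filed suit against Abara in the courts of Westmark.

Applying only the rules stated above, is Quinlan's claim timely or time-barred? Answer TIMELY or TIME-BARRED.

TIMELY

Taking the later of the act (25 September 2009) and discovery (15 May 2011), the claim accrued on 15 May 2011.
30 months from 15 May 2011 is 15 November 2013.
The period was tolled for 407 days by the defendant's active military service (25 December 2012 to 5 February 2014), pushing the deadline to 27 December 2014.
The other events in the timeline have no effect on the limitation period under the stated rules.
Filing on 4 October 2014 beat the 27 December 2014 deadline — the action is timely.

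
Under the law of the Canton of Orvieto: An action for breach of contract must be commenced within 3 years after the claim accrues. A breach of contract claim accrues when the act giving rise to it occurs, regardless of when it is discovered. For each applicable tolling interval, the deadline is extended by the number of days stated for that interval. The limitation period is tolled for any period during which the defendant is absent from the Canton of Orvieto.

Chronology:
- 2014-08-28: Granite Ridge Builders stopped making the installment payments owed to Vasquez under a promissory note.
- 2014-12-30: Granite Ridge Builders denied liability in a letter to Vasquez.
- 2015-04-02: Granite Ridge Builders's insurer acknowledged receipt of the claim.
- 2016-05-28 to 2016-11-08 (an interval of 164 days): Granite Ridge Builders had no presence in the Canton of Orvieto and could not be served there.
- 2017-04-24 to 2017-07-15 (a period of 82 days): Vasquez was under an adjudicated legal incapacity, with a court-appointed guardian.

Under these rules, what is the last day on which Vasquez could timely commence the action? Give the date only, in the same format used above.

2018-02-08

The claim accrued on 2014-08-28, when the wrongful act occurred.
The untolled deadline — 3 years after 2014-08-28 — is 2017-08-28.
Because the defendant's absence from the jurisdiction ran from 2016-05-28 to 2016-11-08, the deadline is extended by 164 days to 2018-02-08.
No stated provision tolls the period for the plaintiff's incapacity, so the interval from 2017-04-24 to 2017-07-15 has no effect on the deadline.
The other events in the timeline have no effect on the limitation period under the stated rules.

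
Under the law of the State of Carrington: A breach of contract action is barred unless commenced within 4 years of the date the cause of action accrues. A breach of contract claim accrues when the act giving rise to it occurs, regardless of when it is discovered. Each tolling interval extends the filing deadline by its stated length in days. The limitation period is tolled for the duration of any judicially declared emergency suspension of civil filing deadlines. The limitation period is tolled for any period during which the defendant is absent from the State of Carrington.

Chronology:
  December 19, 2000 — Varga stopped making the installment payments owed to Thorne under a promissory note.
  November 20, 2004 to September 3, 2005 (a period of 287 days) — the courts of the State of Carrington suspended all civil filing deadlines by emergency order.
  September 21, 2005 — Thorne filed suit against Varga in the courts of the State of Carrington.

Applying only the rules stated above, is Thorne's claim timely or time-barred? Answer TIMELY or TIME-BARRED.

TIMELY

The limitation period began to run on December 19, 2000.
Adding the 4 years base period to December 19, 2000 gives a deadline of December 19, 2004, before any tolling.
The emergency suspension of filing deadlines from November 20, 2004 to September 3, 2005 tolled the period for 287 days, extending the deadline to October 2, 2005.
The September 21, 2005 filing precedes the October 2, 2005 deadline; the claim is timely.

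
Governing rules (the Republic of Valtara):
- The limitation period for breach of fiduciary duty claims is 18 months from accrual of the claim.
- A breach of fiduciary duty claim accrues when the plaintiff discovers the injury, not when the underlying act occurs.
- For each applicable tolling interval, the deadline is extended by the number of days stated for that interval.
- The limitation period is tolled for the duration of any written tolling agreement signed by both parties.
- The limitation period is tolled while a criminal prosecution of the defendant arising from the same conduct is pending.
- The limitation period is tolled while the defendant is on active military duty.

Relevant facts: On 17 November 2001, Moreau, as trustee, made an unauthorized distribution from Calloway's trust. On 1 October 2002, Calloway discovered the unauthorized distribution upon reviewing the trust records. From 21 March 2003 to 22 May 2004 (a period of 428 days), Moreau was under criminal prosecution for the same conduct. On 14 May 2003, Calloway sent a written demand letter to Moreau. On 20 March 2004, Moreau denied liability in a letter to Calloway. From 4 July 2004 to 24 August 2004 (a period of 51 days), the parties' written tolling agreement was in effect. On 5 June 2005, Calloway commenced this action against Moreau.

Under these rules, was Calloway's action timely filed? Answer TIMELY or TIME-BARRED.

TIMELY

Under the discovery rule, the claim accrued on 1 October 2002, when Calloway discovered the injury — not on the 17 November 2001 date of the underlying act.
The untolled deadline — 18 months after 1 October 2002 — is 1 April 2004.
The pending criminal prosecution from 21 March 2003 to 22 May 2004 tolled the period for 428 days, extending the deadline to 3 June 2005.
Because the written tolling agreement ran from 4 July 2004 to 24 August 2004, the deadline is extended by 51 days to 24 July 2005.
The other events in the timeline have no effect on the limitation period under the stated rules.
Filing on 5 June 2005 beat the 24 July 2005 deadline — the action is timely.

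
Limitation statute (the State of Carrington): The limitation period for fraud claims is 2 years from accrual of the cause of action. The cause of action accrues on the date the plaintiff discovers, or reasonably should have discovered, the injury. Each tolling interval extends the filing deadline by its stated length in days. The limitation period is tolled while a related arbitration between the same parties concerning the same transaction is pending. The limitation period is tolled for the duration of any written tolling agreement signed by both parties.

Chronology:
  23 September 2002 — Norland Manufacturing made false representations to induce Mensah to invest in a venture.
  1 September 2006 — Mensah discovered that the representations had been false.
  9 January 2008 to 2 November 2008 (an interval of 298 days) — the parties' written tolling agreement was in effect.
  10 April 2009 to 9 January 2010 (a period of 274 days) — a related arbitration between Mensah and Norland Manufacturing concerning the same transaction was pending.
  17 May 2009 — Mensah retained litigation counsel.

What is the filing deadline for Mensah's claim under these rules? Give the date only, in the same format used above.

27 March 2010

Under the discovery rule, the claim accrued on 1 September 2006, when Mensah discovered the injury — not on the 23 September 2002 date of the underlying act.
2 years from 1 September 2006 is 1 September 2008.
Because the written tolling agreement ran from 9 January 2008 to 2 November 2008, the deadline is extended by 298 days to 26 June 2009.
The pending related arbitration from 10 April 2009 to 9 January 2010 tolled the period for 274 days, extending the deadline to 27 March 2010.
None of the other events listed affects the running of the period under the stated rules.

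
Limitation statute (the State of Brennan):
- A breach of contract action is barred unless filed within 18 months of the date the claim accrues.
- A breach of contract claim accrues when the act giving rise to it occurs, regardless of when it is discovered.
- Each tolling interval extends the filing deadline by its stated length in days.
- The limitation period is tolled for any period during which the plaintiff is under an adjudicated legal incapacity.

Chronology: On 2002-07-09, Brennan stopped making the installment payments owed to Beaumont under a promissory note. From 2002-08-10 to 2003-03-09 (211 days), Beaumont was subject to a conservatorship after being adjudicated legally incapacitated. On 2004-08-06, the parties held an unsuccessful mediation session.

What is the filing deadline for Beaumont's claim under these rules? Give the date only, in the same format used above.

2004-08-07

The claim accrued on 2002-07-09, when the wrongful act occurred.
Adding the 18 months base period to 2002-07-09 gives a deadline of 2004-01-09, before any tolling.
Because the plaintiff's legal incapacity ran from 2002-08-10 to 2003-03-09, the deadline is extended by 211 days to 2004-08-07.
The other events in the timeline have no effect on the limitation period under the stated rules.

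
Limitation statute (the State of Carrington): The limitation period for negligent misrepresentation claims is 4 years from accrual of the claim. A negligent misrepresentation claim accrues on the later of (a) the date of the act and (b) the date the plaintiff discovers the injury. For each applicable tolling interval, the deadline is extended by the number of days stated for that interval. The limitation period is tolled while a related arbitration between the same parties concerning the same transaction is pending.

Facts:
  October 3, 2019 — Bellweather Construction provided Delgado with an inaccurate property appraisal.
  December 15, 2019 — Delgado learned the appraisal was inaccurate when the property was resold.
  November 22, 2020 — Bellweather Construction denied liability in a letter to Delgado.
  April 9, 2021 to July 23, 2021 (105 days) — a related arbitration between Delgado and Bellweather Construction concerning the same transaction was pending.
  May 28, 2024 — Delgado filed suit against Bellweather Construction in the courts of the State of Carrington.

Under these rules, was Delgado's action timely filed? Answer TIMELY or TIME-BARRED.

TIME-BARRED

Because discovery on December 15, 2019 post-dates the October 3, 2019 act, accrual under the later-of rule falls on December 15, 2019.
Adding the 4 years base period to December 15, 2019 gives a deadline of December 15, 2023, before any tolling.
The period was tolled for 105 days by the pending related arbitration (April 9, 2021 to July 23, 2021), pushing the deadline to March 29, 2024.
None of the other events listed affects the running of the period under the stated rules.
Filing on May 28, 2024 missed the March 29, 2024 deadline — the action is time-barred.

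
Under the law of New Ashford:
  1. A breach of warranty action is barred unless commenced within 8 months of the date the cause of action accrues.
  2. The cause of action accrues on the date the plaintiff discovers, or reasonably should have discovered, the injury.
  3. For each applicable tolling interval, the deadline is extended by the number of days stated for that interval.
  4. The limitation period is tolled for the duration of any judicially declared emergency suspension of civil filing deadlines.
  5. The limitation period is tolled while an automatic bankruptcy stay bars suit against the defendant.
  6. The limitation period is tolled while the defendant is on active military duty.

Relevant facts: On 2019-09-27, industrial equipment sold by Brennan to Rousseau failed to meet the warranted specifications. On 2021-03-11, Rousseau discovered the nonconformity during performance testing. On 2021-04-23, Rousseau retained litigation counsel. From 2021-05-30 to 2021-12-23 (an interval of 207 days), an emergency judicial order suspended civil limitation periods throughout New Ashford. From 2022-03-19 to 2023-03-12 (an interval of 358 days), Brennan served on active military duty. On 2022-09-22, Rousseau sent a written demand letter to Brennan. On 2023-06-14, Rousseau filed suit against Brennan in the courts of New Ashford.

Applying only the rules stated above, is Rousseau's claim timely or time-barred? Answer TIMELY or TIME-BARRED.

TIME-BARRED

The claim did not accrue until Rousseau discovered the injury on 2021-03-11; the 2019-09-27 act date does not start the clock under the stated rule.
The untolled deadline — 8 months after 2021-03-11 — is 2021-11-11.
The period was tolled for 207 days by the emergency suspension of filing deadlines (2021-05-30 to 2021-12-23), pushing the deadline to 2022-06-06.
Because the defendant's active military service ran from 2022-03-19 to 2023-03-12, the deadline is extended by 358 days to 2023-05-30.
Nothing else in the chronology tolls or restarts the period.
The 2023-06-14 filing falls after the 2023-05-30 deadline; the claim is time-barred.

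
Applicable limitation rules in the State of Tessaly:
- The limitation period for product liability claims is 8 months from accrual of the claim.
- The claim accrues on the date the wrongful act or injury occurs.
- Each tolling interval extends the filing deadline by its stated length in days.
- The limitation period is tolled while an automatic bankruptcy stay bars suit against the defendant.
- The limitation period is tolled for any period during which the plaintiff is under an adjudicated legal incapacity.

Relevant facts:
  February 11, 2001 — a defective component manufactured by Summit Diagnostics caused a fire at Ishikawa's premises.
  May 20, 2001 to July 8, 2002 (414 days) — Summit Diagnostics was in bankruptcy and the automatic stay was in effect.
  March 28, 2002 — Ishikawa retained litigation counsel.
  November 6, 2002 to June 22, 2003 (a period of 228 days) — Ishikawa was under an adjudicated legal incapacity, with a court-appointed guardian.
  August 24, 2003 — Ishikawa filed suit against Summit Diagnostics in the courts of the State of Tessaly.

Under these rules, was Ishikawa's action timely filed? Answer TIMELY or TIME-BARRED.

TIME-BARRED

The limitation period began to run on February 11, 2001.
The untolled deadline — 8 months after February 11, 2001 — is October 11, 2001.
The period was tolled for 414 days by the automatic bankruptcy stay (May 20, 2001 to July 8, 2002), pushing the deadline to November 29, 2002.
Because the plaintiff's legal incapacity ran from November 6, 2002 to June 22, 2003, the deadline is extended by 228 days to July 15, 2003.
None of the other events listed affects the running of the period under the stated rules.
Filing on August 24, 2003 missed the July 15, 2003 deadline — the action is time-barred.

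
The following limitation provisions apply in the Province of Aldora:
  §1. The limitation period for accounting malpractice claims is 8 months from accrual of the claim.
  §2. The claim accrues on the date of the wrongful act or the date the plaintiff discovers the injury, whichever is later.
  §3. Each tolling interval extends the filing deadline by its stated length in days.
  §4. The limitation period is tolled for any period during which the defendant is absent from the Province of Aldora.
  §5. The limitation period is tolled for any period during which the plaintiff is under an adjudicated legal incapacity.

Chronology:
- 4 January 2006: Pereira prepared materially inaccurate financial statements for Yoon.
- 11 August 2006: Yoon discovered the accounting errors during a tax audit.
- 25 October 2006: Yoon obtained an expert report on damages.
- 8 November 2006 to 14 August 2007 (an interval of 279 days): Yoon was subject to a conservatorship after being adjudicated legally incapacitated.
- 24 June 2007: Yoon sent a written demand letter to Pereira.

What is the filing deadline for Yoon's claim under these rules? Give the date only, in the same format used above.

Because discovery on 11 August 2006 post-dates the 4 January 2006 act, accrual under the later-of rule falls on 11 August 2006.
8 months from 11 August 2006 is 11 April 2007.
The period was tolled for 279 days by the plaintiff's legal incapacity (8 November 2006 to 14 August 2007), pushing the deadline to 15 January 2008.
None of the other events listed affects the running of the period under the stated rules.

15 January 2008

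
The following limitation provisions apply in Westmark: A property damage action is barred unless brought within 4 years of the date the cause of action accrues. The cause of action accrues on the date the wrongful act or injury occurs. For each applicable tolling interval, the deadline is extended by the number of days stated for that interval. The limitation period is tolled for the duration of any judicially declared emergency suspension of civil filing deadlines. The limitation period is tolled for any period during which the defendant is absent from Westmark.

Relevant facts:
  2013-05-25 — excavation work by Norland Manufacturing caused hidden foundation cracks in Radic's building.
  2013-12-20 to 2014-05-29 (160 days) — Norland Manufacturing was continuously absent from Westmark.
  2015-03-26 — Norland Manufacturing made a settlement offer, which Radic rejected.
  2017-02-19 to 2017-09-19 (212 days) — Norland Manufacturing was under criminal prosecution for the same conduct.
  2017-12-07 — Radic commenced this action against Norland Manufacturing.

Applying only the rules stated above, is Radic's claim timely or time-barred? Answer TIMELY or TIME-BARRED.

The limitation period began to run on 2013-05-25.
The untolled deadline — 4 years after 2013-05-25 — is 2017-05-25.
Because the defendant's absence from the jurisdiction ran from 2013-12-20 to 2014-05-29, the deadline is extended by 160 days to 2017-11-01.
The pending criminal prosecution from 2017-02-19 to 2017-09-19 does not toll the period, because no stated rule makes a criminal prosecution a tolling event.
None of the other events listed affects the running of the period under the stated rules.
Radic filed on 2017-12-07, after the 2017-11-01 deadline, so the action is time-barred.

TIME-BARRED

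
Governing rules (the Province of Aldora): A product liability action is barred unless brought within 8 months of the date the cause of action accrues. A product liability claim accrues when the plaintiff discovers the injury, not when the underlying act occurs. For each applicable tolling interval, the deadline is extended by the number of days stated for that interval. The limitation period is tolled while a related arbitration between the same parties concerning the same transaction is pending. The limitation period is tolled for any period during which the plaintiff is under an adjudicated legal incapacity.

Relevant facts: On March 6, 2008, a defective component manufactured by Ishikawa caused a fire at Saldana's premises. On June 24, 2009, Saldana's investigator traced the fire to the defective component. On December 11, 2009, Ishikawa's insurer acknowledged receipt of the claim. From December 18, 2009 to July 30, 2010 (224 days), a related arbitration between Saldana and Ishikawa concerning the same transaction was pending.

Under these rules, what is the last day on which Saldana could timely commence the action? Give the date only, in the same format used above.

Accrual is tied to discovery, so the period began on June 24, 2009 rather than on March 6, 2008 when the act occurred.
Adding the 8 months base period to June 24, 2009 gives a deadline of February 24, 2010, before any tolling.
The period was tolled for 224 days by the pending related arbitration (December 18, 2009 to July 30, 2010), pushing the deadline to October 6, 2010.
None of the other events listed affects the running of the period under the stated rules.

October 6, 2010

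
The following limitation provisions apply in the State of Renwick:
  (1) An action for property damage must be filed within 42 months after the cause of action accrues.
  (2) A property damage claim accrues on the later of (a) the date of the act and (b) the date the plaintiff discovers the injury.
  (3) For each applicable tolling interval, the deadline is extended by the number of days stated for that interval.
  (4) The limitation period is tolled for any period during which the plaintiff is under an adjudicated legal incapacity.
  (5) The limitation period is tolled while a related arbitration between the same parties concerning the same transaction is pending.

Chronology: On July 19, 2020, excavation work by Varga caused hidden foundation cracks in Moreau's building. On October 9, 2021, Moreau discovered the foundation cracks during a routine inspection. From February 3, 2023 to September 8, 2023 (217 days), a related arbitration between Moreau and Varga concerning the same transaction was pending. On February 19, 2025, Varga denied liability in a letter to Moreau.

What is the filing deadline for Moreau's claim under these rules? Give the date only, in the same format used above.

November 12, 2025

Taking the later of the act (July 19, 2020) and discovery (October 9, 2021), the claim accrued on October 9, 2021.
The untolled deadline — 42 months after October 9, 2021 — is April 9, 2025.
The pending related arbitration from February 3, 2023 to September 8, 2023 tolled the period for 217 days, extending the deadline to November 12, 2025.
None of the other events listed affects the running of the period under the stated rules.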